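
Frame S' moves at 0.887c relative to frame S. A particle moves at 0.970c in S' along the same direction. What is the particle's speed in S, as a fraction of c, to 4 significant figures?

Relativistic velocity addition: u = (u' + v)/(1 + u'v/c²)
= (0.970 + 0.887)/(1 + 0.970×0.887) = 1.857/1.86039 = 0.9982

u ≈ 0.9982c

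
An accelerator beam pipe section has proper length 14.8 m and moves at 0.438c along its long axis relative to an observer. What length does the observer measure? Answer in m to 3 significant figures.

γ = 1/√(1 − 0.438²) = 1.1124
Length contraction: L = L₀/γ = 14.8/1.1124 = 13.3 m

L ≈ 13.3 m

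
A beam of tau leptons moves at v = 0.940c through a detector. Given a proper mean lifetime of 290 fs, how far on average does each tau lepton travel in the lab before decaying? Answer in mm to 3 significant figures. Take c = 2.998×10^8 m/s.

d ≈ 0.240 mm

γ = 1/√(1 − 0.940²) = 2.9311
Dilated lifetime: Δt = γτ₀ = 2.9311 × 290 fs = 850.01 fs
d = vΔt = 0.940c × 850.01 fs = 2.8181×10^8 m/s × 8.5001×10^-13 s = 0.240 mm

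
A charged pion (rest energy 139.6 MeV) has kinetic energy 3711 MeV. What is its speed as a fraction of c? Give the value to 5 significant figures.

β ≈ 0.99934

γ = 1 + K/(m₀c²) = 1 + 3711/139.6 = 27.58309
β = √(1 − 1/γ²) = 0.99934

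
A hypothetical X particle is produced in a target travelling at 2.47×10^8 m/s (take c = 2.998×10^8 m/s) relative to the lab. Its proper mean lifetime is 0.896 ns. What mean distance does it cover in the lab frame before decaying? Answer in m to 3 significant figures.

β = v/c = 2.47×10^8 / 2.998×10^8 = 0.82388
γ = 1/√(1 − 0.82388²) = 1.7644
Dilated lifetime: Δt = γτ₀ = 1.7644 × 0.896 ns = 1.5809 ns
d = vΔt = 0.82388c × 1.5809 ns = 2.4700×10^8 m/s × 1.5809×10^-9 s = 0.390 m

d ≈ 0.390 m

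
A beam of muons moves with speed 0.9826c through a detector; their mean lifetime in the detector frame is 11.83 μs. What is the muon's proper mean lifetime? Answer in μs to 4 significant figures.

γ = 1/√(1 − 0.9826²) = 5.38403
Proper time: τ₀ = Δt/γ = 11.83/5.38403 = 2.197 μs

τ₀ ≈ 2.197 μs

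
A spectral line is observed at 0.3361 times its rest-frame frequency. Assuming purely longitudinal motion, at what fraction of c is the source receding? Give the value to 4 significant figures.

f_obs/f_src = √((1−β)/(1+β)) = 0.3361  ⇒  (1−β)/(1+β) = 0.112963
β = |1 − D²|/(1 + D²) = |1 − 0.112963|/(1 + 0.112963) = 0.7970

β ≈ 0.7970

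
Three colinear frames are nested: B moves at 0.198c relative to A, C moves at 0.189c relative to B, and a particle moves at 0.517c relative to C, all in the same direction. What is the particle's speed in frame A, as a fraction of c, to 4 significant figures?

u ≈ 0.7461c

Compose boost 2: (0.189 + 0.198)/(1 + 0.189×0.198) = 0.3870/1.03742 = 0.373040
Compose boost 3: (0.517 + 0.373040)/(1 + 0.517×0.373040) = 0.890040/1.19286 = 0.7461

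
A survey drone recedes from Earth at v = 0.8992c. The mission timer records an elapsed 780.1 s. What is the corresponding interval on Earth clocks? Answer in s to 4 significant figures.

Δt ≈ 1783 s

γ = 1/√(1 − 0.8992²) = 2.28552
Time dilation: Δt = γτ₀ = 2.28552 × 780.1 s = 1783 s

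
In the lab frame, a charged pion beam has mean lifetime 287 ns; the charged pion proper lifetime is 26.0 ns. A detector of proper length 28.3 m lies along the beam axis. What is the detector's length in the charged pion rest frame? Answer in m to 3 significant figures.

Time dilation ⇒ γ = Δt/τ₀ = 287/26.0 = 11.038
Length contraction: L = L₀/γ = 28.3/11.038 = 2.56 m

L ≈ 2.56 m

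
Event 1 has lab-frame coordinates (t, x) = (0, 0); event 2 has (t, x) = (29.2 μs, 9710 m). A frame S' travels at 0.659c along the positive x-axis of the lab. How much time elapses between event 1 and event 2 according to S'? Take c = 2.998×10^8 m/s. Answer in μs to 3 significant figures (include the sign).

γ = 1/√(1 − 0.659²) = 1.3295
Δt' = γ(Δt − vΔx/c²) = 1.3295 × (29.2 μs − 0.659×9710 m / (2.998×10^8 m/s))
= 1.3295 × (7.8561 μs) = 10.4 μs

Δt' ≈ 10.4 μs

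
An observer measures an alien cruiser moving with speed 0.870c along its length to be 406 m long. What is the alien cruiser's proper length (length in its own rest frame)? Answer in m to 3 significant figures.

L₀ ≈ 823 m

γ = 1/√(1 − 0.870²) = 2.0282
L₀ = γL = 2.0282 × 406 = 823 m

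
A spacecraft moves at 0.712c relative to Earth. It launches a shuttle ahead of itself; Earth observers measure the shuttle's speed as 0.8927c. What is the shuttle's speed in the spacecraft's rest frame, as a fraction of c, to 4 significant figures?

Inverse velocity addition: u' = (u − v)/(1 − uv/c²)
= (0.8927 − 0.712)/(1 − 0.8927×0.712) = 0.1807/0.364398 = 0.4959

u' ≈ 0.4959c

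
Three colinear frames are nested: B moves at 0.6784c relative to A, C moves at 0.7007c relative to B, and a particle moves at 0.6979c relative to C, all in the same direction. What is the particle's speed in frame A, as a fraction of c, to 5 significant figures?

u ≈ 0.98807c

Compose boost 2: (0.7007 + 0.6784)/(1 + 0.7007×0.6784) = 1.3791/1.475355 = 0.9347582
Compose boost 3: (0.6979 + 0.9347582)/(1 + 0.6979×0.9347582) = 1.632658/1.652368 = 0.98807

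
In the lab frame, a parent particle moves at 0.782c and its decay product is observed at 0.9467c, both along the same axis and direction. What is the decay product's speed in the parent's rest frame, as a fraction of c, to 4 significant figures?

Inverse velocity addition: u' = (u − v)/(1 − uv/c²)
= (0.9467 − 0.782)/(1 − 0.9467×0.782) = 0.1647/0.259681 = 0.6342

u' ≈ 0.6342c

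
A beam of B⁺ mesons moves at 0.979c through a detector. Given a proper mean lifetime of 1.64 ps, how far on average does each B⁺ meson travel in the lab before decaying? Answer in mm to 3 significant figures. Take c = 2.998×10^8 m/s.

γ = 1/√(1 − 0.979²) = 4.9053
Dilated lifetime: Δt = γτ₀ = 4.9053 × 1.64 ps = 8.0447 ps
d = vΔt = 0.979c × 8.0447 ps = 2.9350×10^8 m/s × 8.0447×10^-12 s = 2.36 mm

d ≈ 2.36 mm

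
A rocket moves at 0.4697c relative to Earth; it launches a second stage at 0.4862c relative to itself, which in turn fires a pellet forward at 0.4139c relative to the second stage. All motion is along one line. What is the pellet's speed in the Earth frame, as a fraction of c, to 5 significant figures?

Compose boost 2: (0.4862 + 0.4697)/(1 + 0.4862×0.4697) = 0.95590/1.228368 = 0.7781869
Compose boost 3: (0.4139 + 0.7781869)/(1 + 0.4139×0.7781869) = 1.192087/1.322092 = 0.90167

u ≈ 0.90167c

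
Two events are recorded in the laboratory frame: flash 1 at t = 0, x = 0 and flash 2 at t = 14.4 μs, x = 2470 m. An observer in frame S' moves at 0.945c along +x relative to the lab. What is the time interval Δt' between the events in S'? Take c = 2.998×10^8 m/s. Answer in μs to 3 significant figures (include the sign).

Δt' ≈ 20.2 μs

γ = 1/√(1 − 0.945²) = 3.0574
Δt' = γ(Δt − vΔx/c²) = 3.0574 × (14.4 μs − 0.945×2470 m / (2.998×10^8 m/s))
= 3.0574 × (6.6143 μs) = 20.2 μs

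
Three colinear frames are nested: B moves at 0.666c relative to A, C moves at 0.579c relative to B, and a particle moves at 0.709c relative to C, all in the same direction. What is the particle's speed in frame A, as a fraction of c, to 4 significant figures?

Compose boost 2: (0.579 + 0.666)/(1 + 0.579×0.666) = 1.245/1.38561 = 0.898519
Compose boost 3: (0.709 + 0.898519)/(1 + 0.709×0.898519) = 1.60752/1.63705 = 0.9820

u ≈ 0.9820c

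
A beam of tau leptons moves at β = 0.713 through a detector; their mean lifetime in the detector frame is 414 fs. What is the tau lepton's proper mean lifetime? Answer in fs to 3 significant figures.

τ₀ ≈ 290 fs

γ = 1/√(1 − 0.713²) = 1.4262
Proper time: τ₀ = Δt/γ = 414/1.4262 = 290 fs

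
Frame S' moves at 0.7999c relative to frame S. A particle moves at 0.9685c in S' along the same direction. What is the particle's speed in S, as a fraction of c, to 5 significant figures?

u ≈ 0.99645c

Relativistic velocity addition: u = (u' + v)/(1 + u'v/c²)
= (0.9685 + 0.7999)/(1 + 0.9685×0.7999) = 1.7684/1.774703 = 0.99645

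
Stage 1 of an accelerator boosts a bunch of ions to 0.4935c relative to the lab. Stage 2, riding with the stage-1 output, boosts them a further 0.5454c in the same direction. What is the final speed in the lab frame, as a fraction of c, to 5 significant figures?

u ≈ 0.81858c

Compose boost 2: (0.5454 + 0.4935)/(1 + 0.5454×0.4935) = 1.0389/1.269155 = 0.81858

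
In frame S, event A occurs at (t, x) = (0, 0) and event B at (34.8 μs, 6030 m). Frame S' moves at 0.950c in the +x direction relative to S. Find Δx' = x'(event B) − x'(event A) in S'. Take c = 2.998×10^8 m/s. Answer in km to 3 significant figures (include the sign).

γ = 1/√(1 − 0.950²) = 3.2026
Δx' = γ(Δx − vΔt) = 3.2026 × (6030 m − 0.950×(2.998×10^8 m/s)×34.8×10^-6 s)
= 3.2026 × (-3881.4 m) = -12.4 km

Δx' ≈ -12.4 km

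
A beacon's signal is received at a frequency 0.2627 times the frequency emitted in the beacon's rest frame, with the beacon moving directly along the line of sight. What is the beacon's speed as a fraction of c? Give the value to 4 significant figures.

β ≈ 0.8709

f_obs/f_src = √((1−β)/(1+β)) = 0.2627  ⇒  (1−β)/(1+β) = 0.0690113
β = |1 − D²|/(1 + D²) = |1 − 0.0690113|/(1 + 0.0690113) = 0.8709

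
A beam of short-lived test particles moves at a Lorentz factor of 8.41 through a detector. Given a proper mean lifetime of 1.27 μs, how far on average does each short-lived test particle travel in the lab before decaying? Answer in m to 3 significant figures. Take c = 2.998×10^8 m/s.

d ≈ 3180 m

β = √(1 − 1/γ²) = √(1 − 1/8.41²) = 0.99291
Dilated lifetime: Δt = γτ₀ = 8.41 × 1.27 μs = 10.681 μs
d = vΔt = 0.99291c × 10.681 μs = 2.9767×10^8 m/s × 1.0681×10^-5 s = 3180 m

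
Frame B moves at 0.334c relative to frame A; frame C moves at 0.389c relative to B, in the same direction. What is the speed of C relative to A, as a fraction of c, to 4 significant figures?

u ≈ 0.6399c

Compose boost 2: (0.389 + 0.334)/(1 + 0.389×0.334) = 0.7230/1.12993 = 0.6399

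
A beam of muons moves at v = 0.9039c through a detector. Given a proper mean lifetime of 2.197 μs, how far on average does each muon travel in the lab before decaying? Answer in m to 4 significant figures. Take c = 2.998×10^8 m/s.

d ≈ 1392 m

γ = 1/√(1 − 0.9039²) = 2.33785
Dilated lifetime: Δt = γτ₀ = 2.33785 × 2.197 μs = 5.13625 μs
d = vΔt = 0.9039c × 5.13625 μs = 2.70989×10^8 m/s × 5.13625×10^-6 s = 1392 m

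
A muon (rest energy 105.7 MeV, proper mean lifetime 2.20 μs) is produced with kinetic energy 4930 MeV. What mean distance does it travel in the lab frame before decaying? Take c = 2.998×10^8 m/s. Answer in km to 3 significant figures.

γ = 1 + K/(m₀c²) = 1 + 4930/105.7 = 47.641
β = √(1 − 1/γ²) = 0.99978
Dilated lifetime: γτ₀ = 47.641 × 2.20 μs = 104.81 μs
d = βc·γτ₀ = 0.99978 × (2.998×10^8 m/s) × 0.00010481 s = 31.4 km

d ≈ 31.4 km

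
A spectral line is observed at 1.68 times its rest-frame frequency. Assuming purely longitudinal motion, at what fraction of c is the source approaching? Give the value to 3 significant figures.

f_obs/f_src = √((1+β)/(1−β)) = 1.68  ⇒  (1+β)/(1−β) = 2.8224
β = |1 − D²|/(1 + D²) = |1 − 2.8224|/(1 + 2.8224) = 0.477

β ≈ 0.477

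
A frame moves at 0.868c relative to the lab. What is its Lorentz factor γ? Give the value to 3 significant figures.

γ ≈ 2.01

γ = 1/√(1 − β²) = 1/√(1 − 0.868²) = 1/√(0.24658) = 2.01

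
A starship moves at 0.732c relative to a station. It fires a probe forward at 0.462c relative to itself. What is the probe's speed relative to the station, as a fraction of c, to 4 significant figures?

Relativistic velocity addition: u = (u' + v)/(1 + u'v/c²)
= (0.462 + 0.732)/(1 + 0.462×0.732) = 1.194/1.33818 = 0.8923

u ≈ 0.8923c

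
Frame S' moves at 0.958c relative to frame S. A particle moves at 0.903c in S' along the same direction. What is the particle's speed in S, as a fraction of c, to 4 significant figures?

u ≈ 0.9978c

Relativistic velocity addition: u = (u' + v)/(1 + u'v/c²)
= (0.903 + 0.958)/(1 + 0.903×0.958) = 1.861/1.86507 = 0.9978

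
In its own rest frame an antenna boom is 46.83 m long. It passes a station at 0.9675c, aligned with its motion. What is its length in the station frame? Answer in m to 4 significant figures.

L ≈ 11.84 m

γ = 1/√(1 − 0.9675²) = 3.95459
Length contraction: L = L₀/γ = 46.83/3.95459 = 11.84 m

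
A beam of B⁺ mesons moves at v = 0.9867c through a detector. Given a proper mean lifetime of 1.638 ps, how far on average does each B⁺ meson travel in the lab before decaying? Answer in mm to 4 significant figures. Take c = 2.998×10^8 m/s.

γ = 1/√(1 − 0.9867²) = 6.15188
Dilated lifetime: Δt = γτ₀ = 6.15188 × 1.638 ps = 10.0768 ps
d = vΔt = 0.9867c × 10.0768 ps = 2.95813×10^8 m/s × 1.00768×10^-11 s = 2.981 mm

d ≈ 2.981 mm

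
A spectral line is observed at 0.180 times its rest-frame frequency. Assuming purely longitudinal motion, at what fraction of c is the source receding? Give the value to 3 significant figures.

β ≈ 0.937

f_obs/f_src = √((1−β)/(1+β)) = 0.180  ⇒  (1−β)/(1+β) = 0.032400
β = |1 − D²|/(1 + D²) = |1 − 0.032400|/(1 + 0.032400) = 0.937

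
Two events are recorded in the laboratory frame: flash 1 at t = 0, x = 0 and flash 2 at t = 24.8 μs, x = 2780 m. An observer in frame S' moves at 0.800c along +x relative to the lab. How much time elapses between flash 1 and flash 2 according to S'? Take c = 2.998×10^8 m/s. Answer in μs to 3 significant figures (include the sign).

γ = 1/√(1 − 0.800²) = 1.6667
Δt' = γ(Δt − vΔx/c²) = 1.6667 × (24.8 μs − 0.800×2780 m / (2.998×10^8 m/s))
= 1.6667 × (17.382 μs) = 29.0 μs

Δt' ≈ 29.0 μs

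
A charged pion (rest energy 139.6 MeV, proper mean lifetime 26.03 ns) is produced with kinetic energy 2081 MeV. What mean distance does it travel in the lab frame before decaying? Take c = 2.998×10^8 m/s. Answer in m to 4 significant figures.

γ = 1 + K/(m₀c²) = 1 + 2081/139.6 = 15.9069
β = √(1 − 1/γ²) = 0.998022
Dilated lifetime: γτ₀ = 15.9069 × 26.03 ns = 414.056 ns
d = βc·γτ₀ = 0.998022 × (2.998×10^8 m/s) × 4.14056×10^-7 s = 123.9 m

d ≈ 123.9 m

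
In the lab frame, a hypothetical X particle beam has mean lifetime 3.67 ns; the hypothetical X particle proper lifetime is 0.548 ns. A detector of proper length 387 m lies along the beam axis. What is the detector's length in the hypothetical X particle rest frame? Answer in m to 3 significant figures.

L ≈ 57.8 m

Time dilation ⇒ γ = Δt/τ₀ = 3.67/0.548 = 6.6971
Length contraction: L = L₀/γ = 387/6.6971 = 57.8 m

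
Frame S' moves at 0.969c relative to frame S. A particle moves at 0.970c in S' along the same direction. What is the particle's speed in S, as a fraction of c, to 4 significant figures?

u ≈ 0.9995c

Relativistic velocity addition: u = (u' + v)/(1 + u'v/c²)
= (0.970 + 0.969)/(1 + 0.970×0.969) = 1.939/1.93993 = 0.9995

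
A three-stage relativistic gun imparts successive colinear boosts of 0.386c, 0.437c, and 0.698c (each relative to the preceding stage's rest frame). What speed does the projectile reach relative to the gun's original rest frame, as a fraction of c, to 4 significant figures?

Compose boost 2: (0.437 + 0.386)/(1 + 0.437×0.386) = 0.8230/1.16868 = 0.704212
Compose boost 3: (0.698 + 0.704212)/(1 + 0.698×0.704212) = 1.40221/1.49154 = 0.9401

u ≈ 0.9401c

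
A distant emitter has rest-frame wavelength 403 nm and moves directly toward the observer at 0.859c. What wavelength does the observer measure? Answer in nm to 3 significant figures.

Relativistic Doppler: λ_obs = λ_src √((1−β)/(1+β))
= 403 × √(0.14100/1.8590) = 403 × 0.27540 = 111 nm

λ_obs ≈ 111 nm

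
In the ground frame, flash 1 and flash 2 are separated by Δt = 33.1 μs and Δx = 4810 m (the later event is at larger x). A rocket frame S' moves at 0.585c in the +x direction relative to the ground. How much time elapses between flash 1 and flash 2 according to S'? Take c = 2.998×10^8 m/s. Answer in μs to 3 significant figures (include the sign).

Δt' ≈ 29.2 μs

γ = 1/√(1 − 0.585²) = 1.2330
Δt' = γ(Δt − vΔx/c²) = 1.2330 × (33.1 μs − 0.585×4810 m / (2.998×10^8 m/s))
= 1.2330 × (23.714 μs) = 29.2 μs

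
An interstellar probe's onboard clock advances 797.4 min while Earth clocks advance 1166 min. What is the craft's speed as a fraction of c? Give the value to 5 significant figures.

γ = Δt/τ₀ = 1166/797.4 = 1.462252
β = √(1 − 1/γ²) = √(1 − 1/1.462252²) = 0.72960

β ≈ 0.72960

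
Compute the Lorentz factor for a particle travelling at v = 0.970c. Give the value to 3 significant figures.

γ = 1/√(1 − β²) = 1/√(1 − 0.970²) = 1/√(0.059100) = 4.11

γ ≈ 4.11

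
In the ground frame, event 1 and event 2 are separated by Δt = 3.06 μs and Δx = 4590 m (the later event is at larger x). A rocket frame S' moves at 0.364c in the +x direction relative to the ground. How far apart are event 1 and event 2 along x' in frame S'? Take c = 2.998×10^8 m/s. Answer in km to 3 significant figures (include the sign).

Δx' ≈ 4.57 km

γ = 1/√(1 − 0.364²) = 1.0737
Δx' = γ(Δx − vΔt) = 1.0737 × (4590 m − 0.364×(2.998×10^8 m/s)×3.06×10^-6 s)
= 1.0737 × (4256.1 m) = 4.57 km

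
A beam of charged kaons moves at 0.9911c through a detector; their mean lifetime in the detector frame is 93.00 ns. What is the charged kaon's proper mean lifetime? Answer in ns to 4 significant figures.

τ₀ ≈ 12.38 ns

γ = 1/√(1 − 0.9911²) = 7.51205
Proper time: τ₀ = Δt/γ = 93.00/7.51205 = 12.38 ns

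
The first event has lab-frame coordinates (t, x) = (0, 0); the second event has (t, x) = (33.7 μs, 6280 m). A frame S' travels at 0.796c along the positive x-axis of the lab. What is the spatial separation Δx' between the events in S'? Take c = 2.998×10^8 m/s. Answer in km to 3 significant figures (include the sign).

Δx' ≈ -2.91 km

γ = 1/√(1 − 0.796²) = 1.6521
Δx' = γ(Δx − vΔt) = 1.6521 × (6280 m − 0.796×(2.998×10^8 m/s)×33.7×10^-6 s)
= 1.6521 × (-1762.2 m) = -2.91 km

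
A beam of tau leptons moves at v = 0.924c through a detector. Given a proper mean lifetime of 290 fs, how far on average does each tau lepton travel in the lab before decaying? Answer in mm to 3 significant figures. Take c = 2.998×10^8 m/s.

d ≈ 0.210 mm

γ = 1/√(1 − 0.924²) = 2.6151
Dilated lifetime: Δt = γτ₀ = 2.6151 × 290 fs = 758.38 fs
d = vΔt = 0.924c × 758.38 fs = 2.7702×10^8 m/s × 7.5838×10^-13 s = 0.210 mm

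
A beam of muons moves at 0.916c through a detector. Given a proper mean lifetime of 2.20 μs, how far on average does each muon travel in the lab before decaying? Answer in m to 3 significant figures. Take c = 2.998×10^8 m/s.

γ = 1/√(1 − 0.916²) = 2.4927
Dilated lifetime: Δt = γτ₀ = 2.4927 × 2.20 μs = 5.4838 μs
d = vΔt = 0.916c × 5.4838 μs = 2.7462×10^8 m/s × 5.4838×10^-6 s = 1510 m

d ≈ 1510 m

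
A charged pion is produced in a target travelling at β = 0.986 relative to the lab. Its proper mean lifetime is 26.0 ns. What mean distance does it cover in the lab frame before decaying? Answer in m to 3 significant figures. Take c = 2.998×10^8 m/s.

d ≈ 46.1 m

γ = 1/√(1 − 0.986²) = 5.9972
Dilated lifetime: Δt = γτ₀ = 5.9972 × 26.0 ns = 155.93 ns
d = vΔt = 0.986c × 155.93 ns = 2.9560×10^8 m/s × 1.5593×10^-7 s = 46.1 m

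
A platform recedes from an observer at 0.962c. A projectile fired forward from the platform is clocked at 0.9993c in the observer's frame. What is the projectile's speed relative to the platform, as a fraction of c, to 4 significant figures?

Inverse velocity addition: u' = (u − v)/(1 − uv/c²)
= (0.9993 − 0.962)/(1 − 0.9993×0.962) = 0.03730/0.0386734 = 0.9645

u' ≈ 0.9645c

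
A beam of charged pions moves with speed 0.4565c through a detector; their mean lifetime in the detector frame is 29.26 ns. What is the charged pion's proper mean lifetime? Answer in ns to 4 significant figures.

τ₀ ≈ 26.03 ns

γ = 1/√(1 − 0.4565²) = 1.12394
Proper time: τ₀ = Δt/γ = 29.26/1.12394 = 26.03 ns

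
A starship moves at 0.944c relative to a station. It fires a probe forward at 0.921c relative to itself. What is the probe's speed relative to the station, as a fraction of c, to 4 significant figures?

Relativistic velocity addition: u = (u' + v)/(1 + u'v/c²)
= (0.921 + 0.944)/(1 + 0.921×0.944) = 1.865/1.86942 = 0.9976

u ≈ 0.9976c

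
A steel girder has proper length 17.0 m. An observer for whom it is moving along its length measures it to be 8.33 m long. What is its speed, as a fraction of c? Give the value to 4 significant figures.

β ≈ 0.8717

γ = L₀/L = 17.0/8.33 = 2.04082
β = √(1 − 1/γ²) = 0.8717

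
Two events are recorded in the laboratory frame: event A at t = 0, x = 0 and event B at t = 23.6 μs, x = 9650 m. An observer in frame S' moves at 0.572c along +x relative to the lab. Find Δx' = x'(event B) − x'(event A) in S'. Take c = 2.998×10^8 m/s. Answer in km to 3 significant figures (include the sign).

Δx' ≈ 6.83 km

γ = 1/√(1 − 0.572²) = 1.2191
Δx' = γ(Δx − vΔt) = 1.2191 × (9650 m − 0.572×(2.998×10^8 m/s)×23.6×10^-6 s)
= 1.2191 × (5602.9 m) = 6.83 km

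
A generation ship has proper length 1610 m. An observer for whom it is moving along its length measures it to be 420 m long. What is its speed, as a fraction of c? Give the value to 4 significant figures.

β ≈ 0.9654

γ = L₀/L = 1610/420 = 3.83333
β = √(1 − 1/γ²) = 0.9654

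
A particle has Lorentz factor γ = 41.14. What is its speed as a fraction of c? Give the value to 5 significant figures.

β = √(1 − 1/γ²) = √(1 − 1/41.14²) = √(0.9994092) = 0.99970

β ≈ 0.99970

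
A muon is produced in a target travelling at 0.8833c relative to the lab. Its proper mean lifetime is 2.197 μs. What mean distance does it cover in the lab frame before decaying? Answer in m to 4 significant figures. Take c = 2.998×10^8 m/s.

d ≈ 1241 m

γ = 1/√(1 − 0.8833²) = 2.13307
Dilated lifetime: Δt = γτ₀ = 2.13307 × 2.197 μs = 4.68635 μs
d = vΔt = 0.8833c × 4.68635 μs = 2.64813×10^8 m/s × 4.68635×10^-6 s = 1241 m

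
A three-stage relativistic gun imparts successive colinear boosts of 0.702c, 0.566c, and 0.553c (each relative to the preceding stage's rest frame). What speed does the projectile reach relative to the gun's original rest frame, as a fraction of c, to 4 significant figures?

Compose boost 2: (0.566 + 0.702)/(1 + 0.566×0.702) = 1.268/1.39733 = 0.907444
Compose boost 3: (0.553 + 0.907444)/(1 + 0.553×0.907444) = 1.46044/1.50182 = 0.9725

u ≈ 0.9725c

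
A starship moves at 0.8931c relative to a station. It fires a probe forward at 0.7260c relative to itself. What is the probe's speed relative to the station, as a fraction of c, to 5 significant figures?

u ≈ 0.98223c

Relativistic velocity addition: u = (u' + v)/(1 + u'v/c²)
= (0.7260 + 0.8931)/(1 + 0.7260×0.8931) = 1.6191/1.648391 = 0.98223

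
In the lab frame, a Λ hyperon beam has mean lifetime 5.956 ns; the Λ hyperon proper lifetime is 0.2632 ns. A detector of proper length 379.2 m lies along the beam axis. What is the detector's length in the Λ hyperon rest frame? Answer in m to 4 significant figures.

L ≈ 16.76 m

Time dilation ⇒ γ = Δt/τ₀ = 5.956/0.2632 = 22.6292
Length contraction: L = L₀/γ = 379.2/22.6292 = 16.76 m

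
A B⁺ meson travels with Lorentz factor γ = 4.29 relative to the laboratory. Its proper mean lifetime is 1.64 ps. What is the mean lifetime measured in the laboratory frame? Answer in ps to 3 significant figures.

Δt ≈ 7.04 ps

γ = 4.29 (given)
Time dilation: Δt = γτ₀ = 4.29 × 1.64 ps = 7.04 ps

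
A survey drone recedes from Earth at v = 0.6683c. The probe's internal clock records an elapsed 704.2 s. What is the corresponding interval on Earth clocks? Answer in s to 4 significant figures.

Δt ≈ 946.6 s

γ = 1/√(1 − 0.6683²) = 1.34428
Time dilation: Δt = γτ₀ = 1.34428 × 704.2 s = 946.6 s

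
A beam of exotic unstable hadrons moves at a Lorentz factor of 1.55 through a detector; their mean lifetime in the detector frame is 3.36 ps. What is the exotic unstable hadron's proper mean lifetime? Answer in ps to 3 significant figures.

γ = 1.55 (given)
Proper time: τ₀ = Δt/γ = 3.36/1.55 = 2.17 ps

τ₀ ≈ 2.17 ps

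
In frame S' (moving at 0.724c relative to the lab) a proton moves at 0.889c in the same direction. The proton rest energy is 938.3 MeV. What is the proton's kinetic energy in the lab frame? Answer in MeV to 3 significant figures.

u_lab = (0.889 + 0.724)/(1 + 0.889×0.724) = 0.981361
γ = 1/√(1 − 0.981361²) = 5.2036
K = (γ − 1)m₀c² = (5.2036 − 1) × 938.3 = 4.2036 × 938.3 = 3940 MeV

K ≈ 3940 MeV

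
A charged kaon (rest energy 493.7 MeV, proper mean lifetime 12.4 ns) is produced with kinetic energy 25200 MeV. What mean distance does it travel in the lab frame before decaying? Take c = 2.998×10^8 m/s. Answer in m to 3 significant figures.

d ≈ 193 m

γ = 1 + K/(m₀c²) = 1 + 25200/493.7 = 52.043
β = √(1 − 1/γ²) = 0.99982
Dilated lifetime: γτ₀ = 52.043 × 12.4 ns = 645.33 ns
d = βc·γτ₀ = 0.99982 × (2.998×10^8 m/s) × 6.4533×10^-7 s = 193 m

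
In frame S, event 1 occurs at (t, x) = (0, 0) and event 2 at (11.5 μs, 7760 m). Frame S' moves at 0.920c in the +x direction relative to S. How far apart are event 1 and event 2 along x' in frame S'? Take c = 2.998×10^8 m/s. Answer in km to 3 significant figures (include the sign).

Δx' ≈ 11.7 km

γ = 1/√(1 − 0.920²) = 2.5516
Δx' = γ(Δx − vΔt) = 2.5516 × (7760 m − 0.920×(2.998×10^8 m/s)×11.5×10^-6 s)
= 2.5516 × (4588.1 m) = 11.7 km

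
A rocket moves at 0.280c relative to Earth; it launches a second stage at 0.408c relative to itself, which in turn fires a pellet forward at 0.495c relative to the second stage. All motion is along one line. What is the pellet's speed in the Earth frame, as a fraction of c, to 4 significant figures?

u ≈ 0.8520c

Compose boost 2: (0.408 + 0.280)/(1 + 0.408×0.280) = 0.6880/1.11424 = 0.617461
Compose boost 3: (0.495 + 0.617461)/(1 + 0.495×0.617461) = 1.11246/1.30564 = 0.8520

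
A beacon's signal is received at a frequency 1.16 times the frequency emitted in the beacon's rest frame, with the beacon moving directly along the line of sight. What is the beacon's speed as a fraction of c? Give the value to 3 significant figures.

f_obs/f_src = √((1+β)/(1−β)) = 1.16  ⇒  (1+β)/(1−β) = 1.3456
β = |1 − D²|/(1 + D²) = |1 − 1.3456|/(1 + 1.3456) = 0.147

β ≈ 0.147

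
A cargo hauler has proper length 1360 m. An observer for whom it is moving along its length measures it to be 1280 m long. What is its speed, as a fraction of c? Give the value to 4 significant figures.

β ≈ 0.3379

γ = L₀/L = 1360/1280 = 1.06250
β = √(1 − 1/γ²) = 0.3379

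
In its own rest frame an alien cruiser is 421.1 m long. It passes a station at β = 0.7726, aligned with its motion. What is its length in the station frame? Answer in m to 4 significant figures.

γ = 1/√(1 − 0.7726²) = 1.57507
Length contraction: L = L₀/γ = 421.1/1.57507 = 267.4 m

L ≈ 267.4 m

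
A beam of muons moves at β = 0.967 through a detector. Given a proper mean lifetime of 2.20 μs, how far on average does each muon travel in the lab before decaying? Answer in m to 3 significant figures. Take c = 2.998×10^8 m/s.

d ≈ 2500 m

γ = 1/√(1 − 0.967²) = 3.9250
Dilated lifetime: Δt = γτ₀ = 3.9250 × 2.20 μs = 8.6350 μs
d = vΔt = 0.967c × 8.6350 μs = 2.8991×10^8 m/s × 8.6350×10^-6 s = 2500 m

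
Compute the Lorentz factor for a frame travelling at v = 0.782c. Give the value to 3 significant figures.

γ ≈ 1.60

γ = 1/√(1 − β²) = 1/√(1 − 0.782²) = 1/√(0.38848) = 1.60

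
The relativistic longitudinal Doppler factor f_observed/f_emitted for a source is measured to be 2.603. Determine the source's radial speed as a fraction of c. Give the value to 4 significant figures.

f_obs/f_src = √((1+β)/(1−β)) = 2.603  ⇒  (1+β)/(1−β) = 6.77561
β = |1 − D²|/(1 + D²) = |1 − 6.77561|/(1 + 6.77561) = 0.7428

β ≈ 0.7428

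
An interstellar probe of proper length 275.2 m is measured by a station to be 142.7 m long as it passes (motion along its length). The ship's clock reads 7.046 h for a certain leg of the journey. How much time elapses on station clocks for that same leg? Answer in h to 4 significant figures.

Length contraction ⇒ γ = L₀/L = 275.2/142.7 = 1.92852
Time dilation: Δt = γτ₀ = 1.92852 × 7.046 h = 13.59 h

Δt ≈ 13.59 h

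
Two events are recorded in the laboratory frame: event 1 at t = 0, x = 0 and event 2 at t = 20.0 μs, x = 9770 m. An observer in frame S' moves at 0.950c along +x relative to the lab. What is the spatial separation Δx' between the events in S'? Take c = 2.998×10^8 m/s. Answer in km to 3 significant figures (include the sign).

Δx' ≈ 13.0 km

γ = 1/√(1 − 0.950²) = 3.2026
Δx' = γ(Δx − vΔt) = 3.2026 × (9770 m − 0.950×(2.998×10^8 m/s)×20.0×10^-6 s)
= 3.2026 × (4073.8 m) = 13.0 km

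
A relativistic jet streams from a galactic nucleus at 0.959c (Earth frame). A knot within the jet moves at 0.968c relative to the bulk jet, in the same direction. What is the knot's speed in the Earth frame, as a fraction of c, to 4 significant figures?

u ≈ 0.9993c

Relativistic velocity addition: u = (u' + v)/(1 + u'v/c²)
= (0.968 + 0.959)/(1 + 0.968×0.959) = 1.927/1.92831 = 0.9993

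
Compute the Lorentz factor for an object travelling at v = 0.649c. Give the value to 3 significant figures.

γ ≈ 1.31

γ = 1/√(1 − β²) = 1/√(1 − 0.649²) = 1/√(0.57880) = 1.31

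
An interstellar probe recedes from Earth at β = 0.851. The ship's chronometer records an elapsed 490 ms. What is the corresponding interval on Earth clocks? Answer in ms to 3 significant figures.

Δt ≈ 933 ms

γ = 1/√(1 − 0.851²) = 1.9042
Time dilation: Δt = γτ₀ = 1.9042 × 490 ms = 933 ms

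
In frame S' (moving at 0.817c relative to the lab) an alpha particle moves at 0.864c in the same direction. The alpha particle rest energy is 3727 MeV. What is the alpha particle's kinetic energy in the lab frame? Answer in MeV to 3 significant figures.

K ≈ 18200 MeV

u_lab = (0.864 + 0.817)/(1 + 0.864×0.817) = 0.985411
γ = 1/√(1 − 0.985411²) = 5.8756
K = (γ − 1)m₀c² = (5.8756 − 1) × 3727 = 4.8756 × 3727 = 18200 MeV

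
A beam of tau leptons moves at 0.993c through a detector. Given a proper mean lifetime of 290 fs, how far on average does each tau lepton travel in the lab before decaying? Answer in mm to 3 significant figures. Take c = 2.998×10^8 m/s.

d ≈ 0.731 mm

γ = 1/√(1 − 0.993²) = 8.4664
Dilated lifetime: Δt = γτ₀ = 8.4664 × 290 fs = 2455.2 fs
d = vΔt = 0.993c × 2455.2 fs = 2.9770×10^8 m/s × 2.4552×10^-12 s = 0.731 mm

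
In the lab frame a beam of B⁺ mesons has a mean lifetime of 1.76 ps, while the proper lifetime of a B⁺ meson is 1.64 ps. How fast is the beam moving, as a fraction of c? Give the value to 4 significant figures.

β ≈ 0.3629

γ = Δt/τ₀ = 1.76/1.64 = 1.07317
β = √(1 − 1/γ²) = √(1 − 1/1.07317²) = 0.3629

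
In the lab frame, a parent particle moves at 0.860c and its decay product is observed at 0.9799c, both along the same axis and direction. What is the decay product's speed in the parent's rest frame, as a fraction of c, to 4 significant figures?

u' ≈ 0.7623c

Inverse velocity addition: u' = (u − v)/(1 − uv/c²)
= (0.9799 − 0.860)/(1 − 0.9799×0.860) = 0.1199/0.157286 = 0.7623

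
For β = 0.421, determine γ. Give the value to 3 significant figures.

γ ≈ 1.10

γ = 1/√(1 − β²) = 1/√(1 − 0.421²) = 1/√(0.82276) = 1.10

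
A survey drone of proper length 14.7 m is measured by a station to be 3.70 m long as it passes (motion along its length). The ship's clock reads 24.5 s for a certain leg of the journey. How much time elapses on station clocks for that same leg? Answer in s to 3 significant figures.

Length contraction ⇒ γ = L₀/L = 14.7/3.70 = 3.9730
Time dilation: Δt = γτ₀ = 3.9730 × 24.5 s = 97.3 s

Δt ≈ 97.3 s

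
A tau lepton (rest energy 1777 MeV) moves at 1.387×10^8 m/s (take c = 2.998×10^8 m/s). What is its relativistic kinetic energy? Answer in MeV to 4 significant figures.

K ≈ 227.4 MeV

β = v/c = 1.387×10^8 / 2.998×10^8 = 0.462642
γ = 1/√(1 − 0.462642²) = 1.12797
K = (γ − 1)m₀c² = (1.12797 − 1) × 1777 MeV = 0.127974 × 1777 MeV = 227.4 MeV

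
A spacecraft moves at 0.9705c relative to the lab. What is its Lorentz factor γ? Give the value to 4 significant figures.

γ = 1/√(1 − β²) = 1/√(1 − 0.9705²) = 1/√(0.0581297) = 4.148

γ ≈ 4.148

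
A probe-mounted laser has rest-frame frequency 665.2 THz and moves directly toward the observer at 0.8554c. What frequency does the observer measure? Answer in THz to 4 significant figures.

f_obs ≈ 2383 THz

Relativistic Doppler: f_obs = f_src √((1+β)/(1−β))
= 665.2 × √(1.85540/0.144600) = 665.2 × 3.58207 = 2383 THz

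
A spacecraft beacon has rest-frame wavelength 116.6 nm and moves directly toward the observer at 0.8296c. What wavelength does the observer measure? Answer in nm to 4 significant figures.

λ_obs ≈ 35.58 nm

Relativistic Doppler: λ_obs = λ_src √((1−β)/(1+β))
= 116.6 × √(0.170400/1.82960) = 116.6 × 0.305180 = 35.58 nm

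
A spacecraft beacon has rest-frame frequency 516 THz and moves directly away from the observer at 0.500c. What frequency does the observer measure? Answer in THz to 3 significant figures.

Relativistic Doppler: f_obs = f_src √((1−β)/(1+β))
= 516 × √(0.50000/1.5000) = 516 × 0.57735 = 298 THz

f_obs ≈ 298 THz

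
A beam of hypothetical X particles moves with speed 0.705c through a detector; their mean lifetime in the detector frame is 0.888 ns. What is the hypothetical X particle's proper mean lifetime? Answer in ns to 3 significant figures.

γ = 1/√(1 − 0.705²) = 1.4100
Proper time: τ₀ = Δt/γ = 0.888/1.4100 = 0.630 ns

τ₀ ≈ 0.630 ns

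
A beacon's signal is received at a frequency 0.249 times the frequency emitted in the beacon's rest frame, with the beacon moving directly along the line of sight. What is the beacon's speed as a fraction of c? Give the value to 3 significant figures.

f_obs/f_src = √((1−β)/(1+β)) = 0.249  ⇒  (1−β)/(1+β) = 0.062001
β = |1 − D²|/(1 + D²) = |1 − 0.062001|/(1 + 0.062001) = 0.883

β ≈ 0.883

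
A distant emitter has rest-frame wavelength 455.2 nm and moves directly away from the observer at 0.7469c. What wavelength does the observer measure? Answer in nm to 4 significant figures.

Relativistic Doppler: λ_obs = λ_src √((1+β)/(1−β))
= 455.2 × √(1.74690/0.253100) = 455.2 × 2.62717 = 1196 nm

λ_obs ≈ 1196 nm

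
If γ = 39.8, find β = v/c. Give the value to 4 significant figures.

β ≈ 0.9997

β = √(1 − 1/γ²) = √(1 − 1/39.8²) = √(0.999369) = 0.9997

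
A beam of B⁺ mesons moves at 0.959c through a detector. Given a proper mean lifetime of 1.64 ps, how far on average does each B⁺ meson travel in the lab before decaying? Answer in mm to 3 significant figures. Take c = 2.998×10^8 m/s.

γ = 1/√(1 − 0.959²) = 3.5285
Dilated lifetime: Δt = γτ₀ = 3.5285 × 1.64 ps = 5.7867 ps
d = vΔt = 0.959c × 5.7867 ps = 2.8751×10^8 m/s × 5.7867×10^-12 s = 1.66 mm

d ≈ 1.66 mm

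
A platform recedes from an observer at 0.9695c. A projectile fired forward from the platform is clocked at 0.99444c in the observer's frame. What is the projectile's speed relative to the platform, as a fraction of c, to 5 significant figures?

u' ≈ 0.69489c

Inverse velocity addition: u' = (u − v)/(1 − uv/c²)
= (0.99444 − 0.9695)/(1 − 0.99444×0.9695) = 0.024940/0.03589042 = 0.69489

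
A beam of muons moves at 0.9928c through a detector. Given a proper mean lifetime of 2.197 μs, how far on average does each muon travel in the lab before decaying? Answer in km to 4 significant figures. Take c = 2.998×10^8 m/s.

d ≈ 5.459 km

γ = 1/√(1 − 0.9928²) = 8.34837
Dilated lifetime: Δt = γτ₀ = 8.34837 × 2.197 μs = 18.3414 μs
d = vΔt = 0.9928c × 18.3414 μs = 2.97641×10^8 m/s × 1.83414×10^-5 s = 5.459 km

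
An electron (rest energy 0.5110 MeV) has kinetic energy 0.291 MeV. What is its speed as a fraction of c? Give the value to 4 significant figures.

β ≈ 0.7707

γ = 1 + K/(m₀c²) = 1 + 0.291/0.5110 = 1.56947
β = √(1 − 1/γ²) = 0.7707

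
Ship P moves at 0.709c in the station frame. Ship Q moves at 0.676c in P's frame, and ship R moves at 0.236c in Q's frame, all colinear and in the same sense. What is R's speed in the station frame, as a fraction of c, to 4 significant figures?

u ≈ 0.9601c

Compose boost 2: (0.676 + 0.709)/(1 + 0.676×0.709) = 1.385/1.47928 = 0.936264
Compose boost 3: (0.236 + 0.936264)/(1 + 0.236×0.936264) = 1.17226/1.22096 = 0.9601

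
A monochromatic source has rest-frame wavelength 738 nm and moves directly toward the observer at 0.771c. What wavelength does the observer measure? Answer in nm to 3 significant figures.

λ_obs ≈ 265 nm

Relativistic Doppler: λ_obs = λ_src √((1−β)/(1+β))
= 738 × √(0.22900/1.7710) = 738 × 0.35959 = 265 nm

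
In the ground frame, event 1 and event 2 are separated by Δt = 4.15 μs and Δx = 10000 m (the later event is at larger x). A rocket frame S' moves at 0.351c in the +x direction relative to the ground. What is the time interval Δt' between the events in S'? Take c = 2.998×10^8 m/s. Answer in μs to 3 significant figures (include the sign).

Δt' ≈ -8.07 μs

γ = 1/√(1 − 0.351²) = 1.0679
Δt' = γ(Δt − vΔx/c²) = 1.0679 × (4.15 μs − 0.351×10000 m / (2.998×10^8 m/s))
= 1.0679 × (-7.5578 μs) = -8.07 μs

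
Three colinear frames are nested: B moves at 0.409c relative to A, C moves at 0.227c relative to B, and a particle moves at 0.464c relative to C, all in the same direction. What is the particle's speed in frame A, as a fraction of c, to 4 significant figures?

Compose boost 2: (0.227 + 0.409)/(1 + 0.227×0.409) = 0.6360/1.09284 = 0.581968
Compose boost 3: (0.464 + 0.581968)/(1 + 0.464×0.581968) = 1.04597/1.27003 = 0.8236

u ≈ 0.8236c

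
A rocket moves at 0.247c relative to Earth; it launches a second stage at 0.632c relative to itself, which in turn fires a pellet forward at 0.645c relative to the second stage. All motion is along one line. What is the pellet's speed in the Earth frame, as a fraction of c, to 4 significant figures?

u ≈ 0.9429c

Compose boost 2: (0.632 + 0.247)/(1 + 0.632×0.247) = 0.8790/1.15610 = 0.760312
Compose boost 3: (0.645 + 0.760312)/(1 + 0.645×0.760312) = 1.40531/1.49040 = 0.9429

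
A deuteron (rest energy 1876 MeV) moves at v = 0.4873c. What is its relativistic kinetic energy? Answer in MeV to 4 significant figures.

K ≈ 272.3 MeV

γ = 1/√(1 − 0.4873²) = 1.14517
K = (γ − 1)m₀c² = (1.14517 − 1) × 1876 MeV = 0.145168 × 1876 MeV = 272.3 MeV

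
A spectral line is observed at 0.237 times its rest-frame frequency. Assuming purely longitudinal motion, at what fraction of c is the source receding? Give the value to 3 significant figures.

f_obs/f_src = √((1−β)/(1+β)) = 0.237  ⇒  (1−β)/(1+β) = 0.056169
β = |1 − D²|/(1 + D²) = |1 − 0.056169|/(1 + 0.056169) = 0.894

β ≈ 0.894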